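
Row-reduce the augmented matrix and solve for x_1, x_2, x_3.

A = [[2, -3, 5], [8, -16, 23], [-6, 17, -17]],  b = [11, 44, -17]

Forward elimination on [A|b]:
R2 <- R2 - (4)*R1:  [  0  -4   3   0 ]
R3 <- R3 - (-3)*R1:  [  0   8  -2  16 ]
R3 <- R3 - (-2)*R2:  [  0   0   4  16 ]
Row echelon form:
[ 2  -3  5  |  11 ]
[ 0  -4  3  |   0 ]
[ 0   0  4  |  16 ]
Back-substitution:
x_3 = (16) / 4 = 4
x_2 = (0 - (3)*(4)) / -4 = 3
x_1 = (11 - (-3)*(3) - (5)*(4)) / 2 = 0

(0, 3, 4)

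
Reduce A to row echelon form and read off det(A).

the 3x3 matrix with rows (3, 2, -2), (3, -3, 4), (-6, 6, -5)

det(A) = -45

Forward elimination:
R2 <- R2 - (1)*R1:  [  0  -5   6 ]
R3 <- R3 - (-2)*R1:  [  0  10  -9 ]
R3 <- R3 - (-2)*R2:  [ 0  0  3 ]
Upper-triangular form:
[ 3   2  -2 ]
[ 0  -5   6 ]
[ 0   0   3 ]
det(A) = (-1)^0 * (3) * (-5) * (3) = -45  (0 row swaps -> sign +1)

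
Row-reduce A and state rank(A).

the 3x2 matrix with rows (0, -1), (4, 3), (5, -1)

rank(A) = 2

Row reduction:
R1 <-> R2   (pivot in column 1 was zero)
[ 4   3 ]
[ 0  -1 ]
[ 5  -1 ]
R3 <- R3 - (5/4)*R1:  [     0  -19/4 ]
R3 <- R3 - (19/4)*R2:  [ 0  0 ]
Row echelon form:
[ 4   3 ]
[ 0  -1 ]
[ 0   0 ]
Nonzero rows / pivot columns: 2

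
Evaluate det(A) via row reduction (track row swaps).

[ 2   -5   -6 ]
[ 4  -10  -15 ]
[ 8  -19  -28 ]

det(A) = 6

Forward elimination:
R2 <- R2 - (2)*R1:  [  0   0  -3 ]
R3 <- R3 - (4)*R1:  [  0   1  -4 ]
R2 <-> R3   (pivot in column 2 was zero)
[ 2  -5  -6 ]
[ 0   1  -4 ]
[ 0   0  -3 ]
Upper-triangular form:
[ 2  -5  -6 ]
[ 0   1  -4 ]
[ 0   0  -3 ]
det(A) = (-1)^1 * (2) * (1) * (-3) = 6  (1 row swap -> sign -1)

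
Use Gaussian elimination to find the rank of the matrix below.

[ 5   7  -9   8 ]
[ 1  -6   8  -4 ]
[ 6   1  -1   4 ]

rank(A) = 2

Row reduction:
R2 <- R2 - (1/5)*R1:  [     0  -37/5   49/5  -28/5 ]
R3 <- R3 - (6/5)*R1:  [     0  -37/5   49/5  -28/5 ]
R3 <- R3 - (1)*R2:  [ 0  0  0  0 ]
Row echelon form:
[ 5      7    -9      8 ]
[ 0  -37/5  49/5  -28/5 ]
[ 0      0     0      0 ]
Nonzero rows / pivot columns: 2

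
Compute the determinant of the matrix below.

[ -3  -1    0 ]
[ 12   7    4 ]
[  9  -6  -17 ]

Forward elimination:
R2 <- R2 - (-4)*R1:  [ 0  3  4 ]
R3 <- R3 - (-3)*R1:  [   0   -9  -17 ]
R3 <- R3 - (-3)*R2:  [  0   0  -5 ]
Upper-triangular form:
[ -3  -1   0 ]
[  0   3   4 ]
[  0   0  -5 ]
det(A) = (-1)^0 * (-3) * (3) * (-5) = 45  (0 row swaps -> sign +1)

det(A) = 45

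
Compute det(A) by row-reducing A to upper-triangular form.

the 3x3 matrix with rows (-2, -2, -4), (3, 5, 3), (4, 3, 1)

Forward elimination:
R2 <- R2 - (-3/2)*R1:  [  0   2  -3 ]
R3 <- R3 - (-2)*R1:  [  0  -1  -7 ]
R3 <- R3 - (-1/2)*R2:  [     0      0  -17/2 ]
Upper-triangular form:
[ -2  -2     -4 ]
[  0   2     -3 ]
[  0   0  -17/2 ]
det(A) = (-1)^0 * (-2) * (2) * (-17/2) = 34  (0 row swaps -> sign +1)

det(A) = 34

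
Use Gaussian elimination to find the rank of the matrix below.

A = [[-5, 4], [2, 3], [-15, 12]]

Row reduction:
R2 <- R2 - (-2/5)*R1:  [    0  23/5 ]
R3 <- R3 - (3)*R1:  [ 0  0 ]
Row echelon form:
[ -5     4 ]
[  0  23/5 ]
[  0     0 ]
Nonzero rows / pivot columns: 2

rank(A) = 2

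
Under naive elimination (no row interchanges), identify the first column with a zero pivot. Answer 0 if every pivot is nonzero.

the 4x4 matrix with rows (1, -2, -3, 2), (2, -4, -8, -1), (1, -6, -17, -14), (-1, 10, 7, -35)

first zero-pivot column = 2

Naive forward elimination:
R2 <- R2 - (2)*R1:  [  0   0  -2  -5 ]
R3 <- R3 - (1)*R1:  [   0   -4  -14  -16 ]
R4 <- R4 - (-1)*R1:  [   0    8    4  -33 ]
Matrix at this point:
[ 1  -2   -3    2 ]
[ 0   0   -2   -5 ]
[ 0  -4  -14  -16 ]
[ 0   8    4  -33 ]
Pivot entry (2,2) is zero but row 3 has -4 in column 2 -> naive elimination stops; a row interchange (e.g. R2 <-> R3) would be required here.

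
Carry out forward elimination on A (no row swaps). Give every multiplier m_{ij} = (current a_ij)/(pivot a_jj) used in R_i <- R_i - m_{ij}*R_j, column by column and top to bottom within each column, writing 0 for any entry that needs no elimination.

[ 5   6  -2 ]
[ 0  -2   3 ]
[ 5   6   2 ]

multipliers: 0, 1, 0

Forward elimination:
R2: entry in column 1 is already 0 -> m_{21} = 0 (no row operation needed)
R3 <- R3 - (1)*R1:  [ 0  0  4 ]
R3: entry in column 2 is already 0 -> m_{32} = 0 (no row operation needed)
Multipliers (in order of application): m_{21} = 0, m_{31} = 1, m_{32} = 0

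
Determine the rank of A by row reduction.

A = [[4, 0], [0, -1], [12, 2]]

rank(A) = 2

Row reduction:
R3 <- R3 - (3)*R1:  [ 0  2 ]
R3 <- R3 - (-2)*R2:  [ 0  0 ]
Row echelon form:
[ 4   0 ]
[ 0  -1 ]
[ 0   0 ]
Nonzero rows / pivot columns: 2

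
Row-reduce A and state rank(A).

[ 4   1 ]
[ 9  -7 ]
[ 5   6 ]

Row reduction:
R2 <- R2 - (9/4)*R1:  [     0  -37/4 ]
R3 <- R3 - (5/4)*R1:  [    0  19/4 ]
R3 <- R3 - (-19/37)*R2:  [ 0  0 ]
Row echelon form:
[ 4      1 ]
[ 0  -37/4 ]
[ 0      0 ]
Nonzero rows / pivot columns: 2

rank(A) = 2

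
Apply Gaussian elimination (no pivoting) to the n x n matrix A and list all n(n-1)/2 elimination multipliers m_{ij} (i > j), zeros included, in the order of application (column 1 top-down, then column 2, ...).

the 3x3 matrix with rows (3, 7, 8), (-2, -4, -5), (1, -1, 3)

Forward elimination:
R2 <- R2 - (-2/3)*R1:  [   0  2/3  1/3 ]
R3 <- R3 - (1/3)*R1:  [     0  -10/3    1/3 ]
R3 <- R3 - (-5)*R2:  [ 0  0  2 ]
Multipliers (in order of application): m_{21} = -2/3, m_{31} = 1/3, m_{32} = -5

multipliers: -2/3, 1/3, -5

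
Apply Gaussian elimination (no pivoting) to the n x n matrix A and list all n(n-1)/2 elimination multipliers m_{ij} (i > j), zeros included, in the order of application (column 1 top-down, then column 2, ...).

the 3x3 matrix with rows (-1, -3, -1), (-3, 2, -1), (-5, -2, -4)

multipliers: 3, 5, 13/11

Forward elimination:
R2 <- R2 - (3)*R1:  [  0  11   2 ]
R3 <- R3 - (5)*R1:  [  0  13   1 ]
R3 <- R3 - (13/11)*R2:  [      0       0  -15/11 ]
Multipliers (in order of application): m_{21} = 3, m_{31} = 5, m_{32} = 13/11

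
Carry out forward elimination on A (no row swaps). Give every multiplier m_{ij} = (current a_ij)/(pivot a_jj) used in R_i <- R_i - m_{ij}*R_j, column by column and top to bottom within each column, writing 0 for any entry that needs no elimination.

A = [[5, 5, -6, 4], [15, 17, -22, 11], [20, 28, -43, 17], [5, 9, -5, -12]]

Forward elimination:
R2 <- R2 - (3)*R1:  [  0   2  -4  -1 ]
R3 <- R3 - (4)*R1:  [   0    8  -19    1 ]
R4 <- R4 - (1)*R1:  [   0    4    1  -16 ]
R3 <- R3 - (4)*R2:  [  0   0  -3   5 ]
R4 <- R4 - (2)*R2:  [   0    0    9  -14 ]
R4 <- R4 - (-3)*R3:  [ 0  0  0  1 ]
Multipliers (in order of application): m_{21} = 3, m_{31} = 4, m_{41} = 1, m_{32} = 4, m_{42} = 2, m_{43} = -3

multipliers: 3, 4, 1, 4, 2, -3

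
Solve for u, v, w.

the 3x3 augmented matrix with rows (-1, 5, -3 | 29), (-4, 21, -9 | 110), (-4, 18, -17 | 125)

Forward elimination on [A|b]:
R2 <- R2 - (4)*R1:  [  0   1   3  -6 ]
R3 <- R3 - (4)*R1:  [  0  -2  -5   9 ]
R3 <- R3 - (-2)*R2:  [  0   0   1  -3 ]
Row echelon form:
[ -1  5  -3  |  29 ]
[  0  1   3  |  -6 ]
[  0  0   1  |  -3 ]
Back-substitution:
w = (-3) / 1 = -3
v = (-6 - (3)*(-3)) / 1 = 3
u = (29 - (5)*(3) - (-3)*(-3)) / -1 = -5

(-5, 3, -3)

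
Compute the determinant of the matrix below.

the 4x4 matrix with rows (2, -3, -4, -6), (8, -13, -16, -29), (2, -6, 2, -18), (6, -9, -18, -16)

Forward elimination:
R2 <- R2 - (4)*R1:  [  0  -1   0  -5 ]
R3 <- R3 - (1)*R1:  [   0   -3    6  -12 ]
R4 <- R4 - (3)*R1:  [  0   0  -6   2 ]
R3 <- R3 - (3)*R2:  [ 0  0  6  3 ]
R4 <- R4 - (-1)*R3:  [ 0  0  0  5 ]
Upper-triangular form:
[ 2  -3  -4  -6 ]
[ 0  -1   0  -5 ]
[ 0   0   6   3 ]
[ 0   0   0   5 ]
det(A) = (-1)^0 * (2) * (-1) * (6) * (5) = -60  (0 row swaps -> sign +1)

det(A) = -60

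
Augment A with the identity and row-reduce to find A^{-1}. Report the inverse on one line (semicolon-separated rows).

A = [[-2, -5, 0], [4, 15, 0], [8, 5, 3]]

inverse = [-3/2 -1/2 0; 2/5 1/5 0; 10/3 1 1/3]

Gauss-Jordan on [A | I]:
R1 <- (1/-2)*R1:  [    1   5/2     0  |  -1/2     0     0 ]
R2 <- R2 - (4)*R1:  [ 0  5  0  |  2  1  0 ]
R3 <- R3 - (8)*R1:  [   0  -15    3  |    4    0    1 ]
R2 <- (1/5)*R2:  [   0    1    0  |  2/5  1/5    0 ]
R1 <- R1 - (5/2)*R2:  [    1     0     0  |  -3/2  -1/2     0 ]
R3 <- R3 - (-15)*R2:  [  0   0   3  |  10   3   1 ]
R3 <- (1/3)*R3:  [    0     0     1  |  10/3     1   1/3 ]
Right block of [I | A^{-1}] is the inverse:
[ -3/2  -1/2    0 ]
[  2/5   1/5    0 ]
[ 10/3     1  1/3 ]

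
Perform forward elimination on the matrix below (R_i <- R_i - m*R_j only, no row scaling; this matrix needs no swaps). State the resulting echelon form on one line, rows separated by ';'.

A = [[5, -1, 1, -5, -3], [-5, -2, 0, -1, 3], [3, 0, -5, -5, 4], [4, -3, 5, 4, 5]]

Forward elimination:
R2 <- R2 - (-1)*R1:  [  0  -3   1  -6   0 ]
R3 <- R3 - (3/5)*R1:  [     0    3/5  -28/5     -2   29/5 ]
R4 <- R4 - (4/5)*R1:  [     0  -11/5   21/5      8   37/5 ]
R3 <- R3 - (-1/5)*R2:  [     0      0  -27/5  -16/5   29/5 ]
R4 <- R4 - (11/15)*R2:  [     0      0  52/15   62/5   37/5 ]
R4 <- R4 - (-52/81)*R3:  [      0       0       0  838/81  901/81 ]
Row echelon form:
[ 5  -1      1      -5      -3 ]
[ 0  -3      1      -6       0 ]
[ 0   0  -27/5   -16/5    29/5 ]
[ 0   0      0  838/81  901/81 ]

REF = [5 -1 1 -5 -3; 0 -3 1 -6 0; 0 0 -27/5 -16/5 29/5; 0 0 0 838/81 901/81]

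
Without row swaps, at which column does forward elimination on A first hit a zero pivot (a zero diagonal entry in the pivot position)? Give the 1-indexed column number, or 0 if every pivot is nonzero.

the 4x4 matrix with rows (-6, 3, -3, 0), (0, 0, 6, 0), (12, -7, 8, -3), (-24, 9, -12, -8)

Naive forward elimination:
R3 <- R3 - (-2)*R1:  [  0  -1   2  -3 ]
R4 <- R4 - (4)*R1:  [  0  -3   0  -8 ]
Matrix at this point:
[ -6   3  -3   0 ]
[  0   0   6   0 ]
[  0  -1   2  -3 ]
[  0  -3   0  -8 ]
Pivot entry (2,2) is zero but row 3 has -1 in column 2 -> naive elimination stops; a row interchange (e.g. R2 <-> R3) would be required here.

first zero-pivot column = 2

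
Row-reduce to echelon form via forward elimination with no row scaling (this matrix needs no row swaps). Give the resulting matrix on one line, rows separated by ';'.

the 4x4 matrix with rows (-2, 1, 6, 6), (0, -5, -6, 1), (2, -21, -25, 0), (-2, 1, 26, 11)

REF = [-2 1 6 6; 0 -5 -6 1; 0 0 5 2; 0 0 0 -3]

Forward elimination:
R3 <- R3 - (-1)*R1:  [   0  -20  -19    6 ]
R4 <- R4 - (1)*R1:  [  0   0  20   5 ]
R3 <- R3 - (4)*R2:  [ 0  0  5  2 ]
R4 <- R4 - (4)*R3:  [  0   0   0  -3 ]
Row echelon form:
[ -2   1   6   6 ]
[  0  -5  -6   1 ]
[  0   0   5   2 ]
[  0   0   0  -3 ]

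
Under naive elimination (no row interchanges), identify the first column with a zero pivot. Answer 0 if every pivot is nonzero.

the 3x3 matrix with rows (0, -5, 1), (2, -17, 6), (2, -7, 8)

Naive forward elimination:
Pivot entry (1,1) is zero but row 2 has 2 in column 1 -> naive elimination stops; a row interchange (e.g. R1 <-> R2) would be required here.

first zero-pivot column = 1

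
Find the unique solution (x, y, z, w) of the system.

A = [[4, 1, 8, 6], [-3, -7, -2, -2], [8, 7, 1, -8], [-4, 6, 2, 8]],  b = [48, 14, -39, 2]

(0, -4, 5, 2)

Forward elimination on [A|b]:
R2 <- R2 - (-3/4)*R1:  [     0  -25/4      4    5/2     50 ]
R3 <- R3 - (2)*R1:  [    0     5   -15   -20  -135 ]
R4 <- R4 - (-1)*R1:  [  0   7  10  14  50 ]
R3 <- R3 - (-4/5)*R2:  [     0      0  -59/5    -18    -95 ]
R4 <- R4 - (-28/25)*R2:  [      0       0  362/25    84/5     106 ]
R4 <- R4 - (-362/295)*R3:  [       0        0        0  -312/59  -624/59 ]
Row echelon form:
[ 4      1      8        6  |       48 ]
[ 0  -25/4      4      5/2  |       50 ]
[ 0      0  -59/5      -18  |      -95 ]
[ 0      0      0  -312/59  |  -624/59 ]
Back-substitution:
w = (-624/59) / (-312/59) = 2
z = (-95 - (-18)*(2)) / (-59/5) = 5
y = (50 - (4)*(5) - (5/2)*(2)) / (-25/4) = -4
x = (48 - (1)*(-4) - (8)*(5) - (6)*(2)) / 4 = 0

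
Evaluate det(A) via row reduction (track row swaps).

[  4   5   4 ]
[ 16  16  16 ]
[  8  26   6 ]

Forward elimination:
R2 <- R2 - (4)*R1:  [  0  -4   0 ]
R3 <- R3 - (2)*R1:  [  0  16  -2 ]
R3 <- R3 - (-4)*R2:  [  0   0  -2 ]
Upper-triangular form:
[ 4   5   4 ]
[ 0  -4   0 ]
[ 0   0  -2 ]
det(A) = (-1)^0 * (4) * (-4) * (-2) = 32  (0 row swaps -> sign +1)

det(A) = 32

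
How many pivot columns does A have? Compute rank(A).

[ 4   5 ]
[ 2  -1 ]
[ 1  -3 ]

Row reduction:
R2 <- R2 - (1/2)*R1:  [    0  -7/2 ]
R3 <- R3 - (1/4)*R1:  [     0  -17/4 ]
R3 <- R3 - (17/14)*R2:  [ 0  0 ]
Row echelon form:
[ 4     5 ]
[ 0  -7/2 ]
[ 0     0 ]
Nonzero rows / pivot columns: 2

rank(A) = 2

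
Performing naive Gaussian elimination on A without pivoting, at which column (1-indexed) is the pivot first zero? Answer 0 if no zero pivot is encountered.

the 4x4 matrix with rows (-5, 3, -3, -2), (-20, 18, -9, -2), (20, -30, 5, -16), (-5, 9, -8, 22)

Naive forward elimination:
R2 <- R2 - (4)*R1:  [ 0  6  3  6 ]
R3 <- R3 - (-4)*R1:  [   0  -18   -7  -24 ]
R4 <- R4 - (1)*R1:  [  0   6  -5  24 ]
R3 <- R3 - (-3)*R2:  [  0   0   2  -6 ]
R4 <- R4 - (1)*R2:  [  0   0  -8  18 ]
R4 <- R4 - (-4)*R3:  [  0   0   0  -6 ]
All pivots nonzero; naive elimination completes without hitting a zero pivot.

first zero-pivot column = 0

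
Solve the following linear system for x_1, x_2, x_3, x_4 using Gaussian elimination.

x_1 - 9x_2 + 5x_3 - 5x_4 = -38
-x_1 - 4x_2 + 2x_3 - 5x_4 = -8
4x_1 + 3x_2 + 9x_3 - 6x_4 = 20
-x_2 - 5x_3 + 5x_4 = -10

(2, 5, -3, -4)

Forward elimination on [A|b]:
R2 <- R2 - (-1)*R1:  [   0  -13    7  -10  -46 ]
R3 <- R3 - (4)*R1:  [   0   39  -11   14  172 ]
R3 <- R3 - (-3)*R2:  [   0    0   10  -16   34 ]
R4 <- R4 - (1/13)*R2:  [      0       0  -72/13   75/13  -84/13 ]
R4 <- R4 - (-36/65)*R3:  [       0        0        0  -201/65   804/65 ]
Row echelon form:
[ 1   -9   5       -5  |     -38 ]
[ 0  -13   7      -10  |     -46 ]
[ 0    0  10      -16  |      34 ]
[ 0    0   0  -201/65  |  804/65 ]
Back-substitution:
x_4 = (804/65) / (-201/65) = -4
x_3 = (34 - (-16)*(-4)) / 10 = -3
x_2 = (-46 - (7)*(-3) - (-10)*(-4)) / -13 = 5
x_1 = (-38 - (-9)*(5) - (5)*(-3) - (-5)*(-4)) / 1 = 2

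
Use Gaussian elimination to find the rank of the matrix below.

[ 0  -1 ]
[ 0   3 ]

Row reduction:
R2 <- R2 - (-3)*R1:  [ 0  0 ]
Row echelon form:
[ 0  -1 ]
[ 0   0 ]
Nonzero rows / pivot columns: 1

rank(A) = 1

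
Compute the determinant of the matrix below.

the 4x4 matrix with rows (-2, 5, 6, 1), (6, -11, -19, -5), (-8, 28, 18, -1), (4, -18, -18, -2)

det(A) = -64

Forward elimination:
R2 <- R2 - (-3)*R1:  [  0   4  -1  -2 ]
R3 <- R3 - (4)*R1:  [  0   8  -6  -5 ]
R4 <- R4 - (-2)*R1:  [  0  -8  -6   0 ]
R3 <- R3 - (2)*R2:  [  0   0  -4  -1 ]
R4 <- R4 - (-2)*R2:  [  0   0  -8  -4 ]
R4 <- R4 - (2)*R3:  [  0   0   0  -2 ]
Upper-triangular form:
[ -2  5   6   1 ]
[  0  4  -1  -2 ]
[  0  0  -4  -1 ]
[  0  0   0  -2 ]
det(A) = (-1)^0 * (-2) * (4) * (-4) * (-2) = -64  (0 row swaps -> sign +1)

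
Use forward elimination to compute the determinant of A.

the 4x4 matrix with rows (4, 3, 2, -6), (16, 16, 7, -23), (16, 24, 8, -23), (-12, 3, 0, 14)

det(A) = -48

Forward elimination:
R2 <- R2 - (4)*R1:  [  0   4  -1   1 ]
R3 <- R3 - (4)*R1:  [  0  12   0   1 ]
R4 <- R4 - (-3)*R1:  [  0  12   6  -4 ]
R3 <- R3 - (3)*R2:  [  0   0   3  -2 ]
R4 <- R4 - (3)*R2:  [  0   0   9  -7 ]
R4 <- R4 - (3)*R3:  [  0   0   0  -1 ]
Upper-triangular form:
[ 4  3   2  -6 ]
[ 0  4  -1   1 ]
[ 0  0   3  -2 ]
[ 0  0   0  -1 ]
det(A) = (-1)^0 * (4) * (4) * (3) * (-1) = -48  (0 row swaps -> sign +1)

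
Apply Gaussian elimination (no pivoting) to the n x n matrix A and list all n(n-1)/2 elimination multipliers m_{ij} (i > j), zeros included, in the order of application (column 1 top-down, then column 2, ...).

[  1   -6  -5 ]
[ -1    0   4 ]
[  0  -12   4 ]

multipliers: -1, 0, 2

Forward elimination:
R2 <- R2 - (-1)*R1:  [  0  -6  -1 ]
R3: entry in column 1 is already 0 -> m_{31} = 0 (no row operation needed)
R3 <- R3 - (2)*R2:  [ 0  0  6 ]
Multipliers (in order of application): m_{21} = -1, m_{31} = 0, m_{32} = 2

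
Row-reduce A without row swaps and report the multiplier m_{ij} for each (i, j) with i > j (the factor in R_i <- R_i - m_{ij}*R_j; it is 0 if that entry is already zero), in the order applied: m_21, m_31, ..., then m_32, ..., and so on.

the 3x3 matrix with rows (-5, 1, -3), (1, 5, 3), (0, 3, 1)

Forward elimination:
R2 <- R2 - (-1/5)*R1:  [    0  26/5  12/5 ]
R3: entry in column 1 is already 0 -> m_{31} = 0 (no row operation needed)
R3 <- R3 - (15/26)*R2:  [     0      0  -5/13 ]
Multipliers (in order of application): m_{21} = -1/5, m_{31} = 0, m_{32} = 15/26

multipliers: -1/5, 0, 15/26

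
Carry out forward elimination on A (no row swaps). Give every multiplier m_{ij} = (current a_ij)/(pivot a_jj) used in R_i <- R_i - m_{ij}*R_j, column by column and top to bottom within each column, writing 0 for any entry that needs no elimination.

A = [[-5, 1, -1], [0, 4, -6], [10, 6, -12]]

multipliers: 0, -2, 2

Forward elimination:
R2: entry in column 1 is already 0 -> m_{21} = 0 (no row operation needed)
R3 <- R3 - (-2)*R1:  [   0    8  -14 ]
R3 <- R3 - (2)*R2:  [  0   0  -2 ]
Multipliers (in order of application): m_{21} = 0, m_{31} = -2, m_{32} = 2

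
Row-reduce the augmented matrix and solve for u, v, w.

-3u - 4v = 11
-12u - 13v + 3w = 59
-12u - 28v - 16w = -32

Forward elimination on [A|b]:
R2 <- R2 - (4)*R1:  [  0   3   3  15 ]
R3 <- R3 - (4)*R1:  [   0  -12  -16  -76 ]
R3 <- R3 - (-4)*R2:  [   0    0   -4  -16 ]
Row echelon form:
[ -3  -4   0  |   11 ]
[  0   3   3  |   15 ]
[  0   0  -4  |  -16 ]
Back-substitution:
w = (-16) / -4 = 4
v = (15 - (3)*(4)) / 3 = 1
u = (11 - (-4)*(1)) / -3 = -5

(-5, 1, 4)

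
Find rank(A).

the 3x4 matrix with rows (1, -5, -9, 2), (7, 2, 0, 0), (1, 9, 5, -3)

Row reduction:
R2 <- R2 - (7)*R1:  [   0   37   63  -14 ]
R3 <- R3 - (1)*R1:  [  0  14  14  -5 ]
R3 <- R3 - (14/37)*R2:  [       0        0  -364/37    11/37 ]
Row echelon form:
[ 1  -5       -9      2 ]
[ 0  37       63    -14 ]
[ 0   0  -364/37  11/37 ]
Nonzero rows / pivot columns: 3

rank(A) = 3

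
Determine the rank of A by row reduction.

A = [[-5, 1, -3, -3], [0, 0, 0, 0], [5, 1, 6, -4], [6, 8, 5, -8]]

Row reduction:
R3 <- R3 - (-1)*R1:  [  0   2   3  -7 ]
R4 <- R4 - (-6/5)*R1:  [     0   46/5    7/5  -58/5 ]
R2 <-> R3   (pivot in column 2 was zero)
[ -5     1   -3     -3 ]
[  0     2    3     -7 ]
[  0     0    0      0 ]
[  0  46/5  7/5  -58/5 ]
R4 <- R4 - (23/5)*R2:  [     0      0  -62/5  103/5 ]
R3 <-> R4   (pivot in column 3 was zero)
[ -5  1     -3     -3 ]
[  0  2      3     -7 ]
[  0  0  -62/5  103/5 ]
[  0  0      0      0 ]
Row echelon form:
[ -5  1     -3     -3 ]
[  0  2      3     -7 ]
[  0  0  -62/5  103/5 ]
[  0  0      0      0 ]
Nonzero rows / pivot columns: 3

rank(A) = 3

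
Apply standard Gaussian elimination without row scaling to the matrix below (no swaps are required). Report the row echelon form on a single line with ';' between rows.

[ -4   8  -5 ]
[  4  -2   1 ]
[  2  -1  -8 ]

Forward elimination:
R2 <- R2 - (-1)*R1:  [  0   6  -4 ]
R3 <- R3 - (-1/2)*R1:  [     0      3  -21/2 ]
R3 <- R3 - (1/2)*R2:  [     0      0  -17/2 ]
Row echelon form:
[ -4  8     -5 ]
[  0  6     -4 ]
[  0  0  -17/2 ]

REF = [-4 8 -5; 0 6 -4; 0 0 -17/2]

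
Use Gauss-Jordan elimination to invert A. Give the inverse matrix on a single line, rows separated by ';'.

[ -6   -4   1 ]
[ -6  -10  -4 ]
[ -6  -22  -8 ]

Gauss-Jordan on [A | I]:
R1 <- (1/-6)*R1:  [    1   2/3  -1/6  |  -1/6     0     0 ]
R2 <- R2 - (-6)*R1:  [  0  -6  -5  |  -1   1   0 ]
R3 <- R3 - (-6)*R1:  [   0  -18   -9  |   -1    0    1 ]
R2 <- (1/-6)*R2:  [    0     1   5/6  |   1/6  -1/6     0 ]
R1 <- R1 - (2/3)*R2:  [      1       0  -13/18  |   -5/18     1/9       0 ]
R3 <- R3 - (-18)*R2:  [  0   0   6  |   2  -3   1 ]
R3 <- (1/6)*R3:  [    0     0     1  |   1/3  -1/2   1/6 ]
R1 <- R1 - (-13/18)*R3:  [      1       0       0  |   -1/27    -1/4  13/108 ]
R2 <- R2 - (5/6)*R3:  [     0      1      0  |   -1/9    1/4  -5/36 ]
Right block of [I | A^{-1}] is the inverse:
[ -1/27  -1/4  13/108 ]
[  -1/9   1/4   -5/36 ]
[   1/3  -1/2     1/6 ]

inverse = [-1/27 -1/4 13/108; -1/9 1/4 -5/36; 1/3 -1/2 1/6]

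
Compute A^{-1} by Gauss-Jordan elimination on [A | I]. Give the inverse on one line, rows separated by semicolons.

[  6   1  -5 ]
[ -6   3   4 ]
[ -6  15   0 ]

inverse = [5/2 25/8 -19/24; 1 5/4 -1/4; 3 4 -1]

Gauss-Jordan on [A | I]:
R1 <- (1/6)*R1:  [    1   1/6  -5/6  |   1/6     0     0 ]
R2 <- R2 - (-6)*R1:  [  0   4  -1  |   1   1   0 ]
R3 <- R3 - (-6)*R1:  [  0  16  -5  |   1   0   1 ]
R2 <- (1/4)*R2:  [    0     1  -1/4  |   1/4   1/4     0 ]
R1 <- R1 - (1/6)*R2:  [      1       0  -19/24  |     1/8   -1/24       0 ]
R3 <- R3 - (16)*R2:  [  0   0  -1  |  -3  -4   1 ]
R3 <- (1/-1)*R3:  [  0   0   1  |   3   4  -1 ]
R1 <- R1 - (-19/24)*R3:  [      1       0       0  |     5/2    25/8  -19/24 ]
R2 <- R2 - (-1/4)*R3:  [    0     1     0  |     1   5/4  -1/4 ]
Right block of [I | A^{-1}] is the inverse:
[ 5/2  25/8  -19/24 ]
[   1   5/4    -1/4 ]
[   3     4      -1 ]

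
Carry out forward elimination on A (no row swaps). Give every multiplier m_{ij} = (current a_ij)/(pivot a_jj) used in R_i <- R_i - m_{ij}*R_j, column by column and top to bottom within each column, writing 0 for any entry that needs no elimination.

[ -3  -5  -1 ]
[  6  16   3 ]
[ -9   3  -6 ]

multipliers: -2, 3, 3

Forward elimination:
R2 <- R2 - (-2)*R1:  [ 0  6  1 ]
R3 <- R3 - (3)*R1:  [  0  18  -3 ]
R3 <- R3 - (3)*R2:  [  0   0  -6 ]
Multipliers (in order of application): m_{21} = -2, m_{31} = 3, m_{32} = 3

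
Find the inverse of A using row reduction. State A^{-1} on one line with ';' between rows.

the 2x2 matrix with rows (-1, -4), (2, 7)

inverse = [7 4; -2 -1]

Gauss-Jordan on [A | I]:
R1 <- (1/-1)*R1:  [  1   4  |  -1   0 ]
R2 <- R2 - (2)*R1:  [  0  -1  |   2   1 ]
R2 <- (1/-1)*R2:  [  0   1  |  -2  -1 ]
R1 <- R1 - (4)*R2:  [ 1  0  |  7  4 ]
Right block of [I | A^{-1}] is the inverse:
[  7   4 ]
[ -2  -1 ]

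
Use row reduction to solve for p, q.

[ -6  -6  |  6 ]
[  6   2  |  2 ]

Forward elimination on [A|b]:
R2 <- R2 - (-1)*R1:  [  0  -4   8 ]
Row echelon form:
[ -6  -6  |  6 ]
[  0  -4  |  8 ]
Back-substitution:
q = (8) / -4 = -2
p = (6 - (-6)*(-2)) / -6 = 1

(1, -2)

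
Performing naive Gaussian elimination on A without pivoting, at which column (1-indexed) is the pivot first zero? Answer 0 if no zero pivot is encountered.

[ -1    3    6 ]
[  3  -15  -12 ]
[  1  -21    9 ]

first zero-pivot column = 0

Naive forward elimination:
R2 <- R2 - (-3)*R1:  [  0  -6   6 ]
R3 <- R3 - (-1)*R1:  [   0  -18   15 ]
R3 <- R3 - (3)*R2:  [  0   0  -3 ]
All pivots nonzero; naive elimination completes without hitting a zero pivot.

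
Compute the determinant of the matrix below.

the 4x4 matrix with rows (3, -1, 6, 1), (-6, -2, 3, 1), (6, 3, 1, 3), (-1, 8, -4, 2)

det(A) = 773

Forward elimination:
R2 <- R2 - (-2)*R1:  [  0  -4  15   3 ]
R3 <- R3 - (2)*R1:  [   0    5  -11    1 ]
R4 <- R4 - (-1/3)*R1:  [    0  23/3    -2   7/3 ]
R3 <- R3 - (-5/4)*R2:  [    0     0  31/4  19/4 ]
R4 <- R4 - (-23/12)*R2:  [     0      0  107/4  97/12 ]
R4 <- R4 - (107/31)*R3:  [       0        0        0  -773/93 ]
Upper-triangular form:
[ 3  -1     6        1 ]
[ 0  -4    15        3 ]
[ 0   0  31/4     19/4 ]
[ 0   0     0  -773/93 ]
det(A) = (-1)^0 * (3) * (-4) * (31/4) * (-773/93) = 773  (0 row swaps -> sign +1)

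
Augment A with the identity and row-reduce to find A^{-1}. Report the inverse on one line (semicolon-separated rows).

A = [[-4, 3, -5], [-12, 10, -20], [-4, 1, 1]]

inverse = [15/8 -1/2 -5/8; 23/4 -3/2 -5/4; 7/4 -1/2 -1/4]

Gauss-Jordan on [A | I]:
R1 <- (1/-4)*R1:  [    1  -3/4   5/4  |  -1/4     0     0 ]
R2 <- R2 - (-12)*R1:  [  0   1  -5  |  -3   1   0 ]
R3 <- R3 - (-4)*R1:  [  0  -2   6  |  -1   0   1 ]
R1 <- R1 - (-3/4)*R2:  [    1     0  -5/2  |  -5/2   3/4     0 ]
R3 <- R3 - (-2)*R2:  [  0   0  -4  |  -7   2   1 ]
R3 <- (1/-4)*R3:  [    0     0     1  |   7/4  -1/2  -1/4 ]
R1 <- R1 - (-5/2)*R3:  [    1     0     0  |  15/8  -1/2  -5/8 ]
R2 <- R2 - (-5)*R3:  [    0     1     0  |  23/4  -3/2  -5/4 ]
Right block of [I | A^{-1}] is the inverse:
[ 15/8  -1/2  -5/8 ]
[ 23/4  -3/2  -5/4 ]
[  7/4  -1/2  -1/4 ]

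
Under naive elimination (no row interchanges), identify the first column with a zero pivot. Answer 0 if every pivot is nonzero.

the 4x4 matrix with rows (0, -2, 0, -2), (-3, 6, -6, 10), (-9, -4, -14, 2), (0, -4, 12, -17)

Naive forward elimination:
Pivot entry (1,1) is zero but row 2 has -3 in column 1 -> naive elimination stops; a row interchange (e.g. R1 <-> R2) would be required here.

first zero-pivot column = 1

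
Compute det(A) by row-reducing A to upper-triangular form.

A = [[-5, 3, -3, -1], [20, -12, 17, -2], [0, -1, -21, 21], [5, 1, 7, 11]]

Forward elimination:
R2 <- R2 - (-4)*R1:  [  0   0   5  -6 ]
R4 <- R4 - (-1)*R1:  [  0   4   4  10 ]
R2 <-> R3   (pivot in column 2 was zero)
[ -5   3   -3  -1 ]
[  0  -1  -21  21 ]
[  0   0    5  -6 ]
[  0   4    4  10 ]
R4 <- R4 - (-4)*R2:  [   0    0  -80   94 ]
R4 <- R4 - (-16)*R3:  [  0   0   0  -2 ]
Upper-triangular form:
[ -5   3   -3  -1 ]
[  0  -1  -21  21 ]
[  0   0    5  -6 ]
[  0   0    0  -2 ]
det(A) = (-1)^1 * (-5) * (-1) * (5) * (-2) = 50  (1 row swap -> sign -1)

det(A) = 50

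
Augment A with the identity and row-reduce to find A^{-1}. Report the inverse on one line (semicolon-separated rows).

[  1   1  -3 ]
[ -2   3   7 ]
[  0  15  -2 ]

Gauss-Jordan on [A | I]:
R2 <- R2 - (-2)*R1:  [ 0  5  1  |  2  1  0 ]
R2 <- (1/5)*R2:  [   0    1  1/5  |  2/5  1/5    0 ]
R1 <- R1 - (1)*R2:  [     1      0  -16/5  |    3/5   -1/5      0 ]
R3 <- R3 - (15)*R2:  [  0   0  -5  |  -6  -3   1 ]
R3 <- (1/-5)*R3:  [    0     0     1  |   6/5   3/5  -1/5 ]
R1 <- R1 - (-16/5)*R3:  [      1       0       0  |  111/25   43/25  -16/25 ]
R2 <- R2 - (1/5)*R3:  [    0     1     0  |  4/25  2/25  1/25 ]
Right block of [I | A^{-1}] is the inverse:
[ 111/25  43/25  -16/25 ]
[   4/25   2/25    1/25 ]
[    6/5    3/5    -1/5 ]

inverse = [111/25 43/25 -16/25; 4/25 2/25 1/25; 6/5 3/5 -1/5]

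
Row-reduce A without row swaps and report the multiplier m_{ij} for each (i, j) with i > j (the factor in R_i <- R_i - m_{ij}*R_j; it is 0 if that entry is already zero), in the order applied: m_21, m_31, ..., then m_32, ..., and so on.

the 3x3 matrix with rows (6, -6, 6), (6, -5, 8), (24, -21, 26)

multipliers: 1, 4, 3

Forward elimination:
R2 <- R2 - (1)*R1:  [ 0  1  2 ]
R3 <- R3 - (4)*R1:  [ 0  3  2 ]
R3 <- R3 - (3)*R2:  [  0   0  -4 ]
Multipliers (in order of application): m_{21} = 1, m_{31} = 4, m_{32} = 3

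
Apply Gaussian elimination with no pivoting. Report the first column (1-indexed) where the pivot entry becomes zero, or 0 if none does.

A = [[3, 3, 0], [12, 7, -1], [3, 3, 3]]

Naive forward elimination:
R2 <- R2 - (4)*R1:  [  0  -5  -1 ]
R3 <- R3 - (1)*R1:  [ 0  0  3 ]
All pivots nonzero; naive elimination completes without hitting a zero pivot.

first zero-pivot column = 0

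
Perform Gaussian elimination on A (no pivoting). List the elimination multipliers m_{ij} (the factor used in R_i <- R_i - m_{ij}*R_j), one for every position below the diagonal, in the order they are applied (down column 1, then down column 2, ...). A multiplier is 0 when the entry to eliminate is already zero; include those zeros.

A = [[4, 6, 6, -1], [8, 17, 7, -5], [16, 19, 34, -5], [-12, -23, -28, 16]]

multipliers: 2, 4, -3, -1, -1, -3

Forward elimination:
R2 <- R2 - (2)*R1:  [  0   5  -5  -3 ]
R3 <- R3 - (4)*R1:  [  0  -5  10  -1 ]
R4 <- R4 - (-3)*R1:  [   0   -5  -10   13 ]
R3 <- R3 - (-1)*R2:  [  0   0   5  -4 ]
R4 <- R4 - (-1)*R2:  [   0    0  -15   10 ]
R4 <- R4 - (-3)*R3:  [  0   0   0  -2 ]
Multipliers (in order of application): m_{21} = 2, m_{31} = 4, m_{41} = -3, m_{32} = -1, m_{42} = -1, m_{43} = -3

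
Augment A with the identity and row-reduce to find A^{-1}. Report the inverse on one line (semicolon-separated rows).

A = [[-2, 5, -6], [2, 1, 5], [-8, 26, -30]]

inverse = [-8/3 -1/10 31/60; 1/3 1/5 -1/30; 1 1/5 -1/5]

Gauss-Jordan on [A | I]:
R1 <- (1/-2)*R1:  [    1  -5/2     3  |  -1/2     0     0 ]
R2 <- R2 - (2)*R1:  [  0   6  -1  |   1   1   0 ]
R3 <- R3 - (-8)*R1:  [  0   6  -6  |  -4   0   1 ]
R2 <- (1/6)*R2:  [    0     1  -1/6  |   1/6   1/6     0 ]
R1 <- R1 - (-5/2)*R2:  [     1      0  31/12  |  -1/12   5/12      0 ]
R3 <- R3 - (6)*R2:  [  0   0  -5  |  -5  -1   1 ]
R3 <- (1/-5)*R3:  [    0     0     1  |     1   1/5  -1/5 ]
R1 <- R1 - (31/12)*R3:  [     1      0      0  |   -8/3  -1/10  31/60 ]
R2 <- R2 - (-1/6)*R3:  [     0      1      0  |    1/3    1/5  -1/30 ]
Right block of [I | A^{-1}] is the inverse:
[ -8/3  -1/10  31/60 ]
[  1/3    1/5  -1/30 ]
[    1    1/5   -1/5 ]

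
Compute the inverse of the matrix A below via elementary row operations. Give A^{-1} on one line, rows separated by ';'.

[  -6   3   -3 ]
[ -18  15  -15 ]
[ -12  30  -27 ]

inverse = [-5/12 1/12 0; 17/6 -7/6 1/3; 10/3 -4/3 1/3]

Gauss-Jordan on [A | I]:
R1 <- (1/-6)*R1:  [    1  -1/2   1/2  |  -1/6     0     0 ]
R2 <- R2 - (-18)*R1:  [  0   6  -6  |  -3   1   0 ]
R3 <- R3 - (-12)*R1:  [   0   24  -21  |   -2    0    1 ]
R2 <- (1/6)*R2:  [    0     1    -1  |  -1/2   1/6     0 ]
R1 <- R1 - (-1/2)*R2:  [     1      0      0  |  -5/12   1/12      0 ]
R3 <- R3 - (24)*R2:  [  0   0   3  |  10  -4   1 ]
R3 <- (1/3)*R3:  [    0     0     1  |  10/3  -4/3   1/3 ]
R2 <- R2 - (-1)*R3:  [    0     1     0  |  17/6  -7/6   1/3 ]
Right block of [I | A^{-1}] is the inverse:
[ -5/12  1/12    0 ]
[  17/6  -7/6  1/3 ]
[  10/3  -4/3  1/3 ]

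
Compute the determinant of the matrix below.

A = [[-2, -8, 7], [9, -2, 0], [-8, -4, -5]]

det(A) = -744

Forward elimination:
R2 <- R2 - (-9/2)*R1:  [    0   -38  63/2 ]
R3 <- R3 - (4)*R1:  [   0   28  -33 ]
R3 <- R3 - (-14/19)*R2:  [       0        0  -186/19 ]
Upper-triangular form:
[ -2   -8        7 ]
[  0  -38     63/2 ]
[  0    0  -186/19 ]
det(A) = (-1)^0 * (-2) * (-38) * (-186/19) = -744  (0 row swaps -> sign +1)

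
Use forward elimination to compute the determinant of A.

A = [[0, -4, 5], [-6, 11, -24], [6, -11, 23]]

det(A) = 24

Forward elimination:
R1 <-> R2   (pivot in column 1 was zero)
[ -6   11  -24 ]
[  0   -4    5 ]
[  6  -11   23 ]
R3 <- R3 - (-1)*R1:  [  0   0  -1 ]
Upper-triangular form:
[ -6  11  -24 ]
[  0  -4    5 ]
[  0   0   -1 ]
det(A) = (-1)^1 * (-6) * (-4) * (-1) = 24  (1 row swap -> sign -1)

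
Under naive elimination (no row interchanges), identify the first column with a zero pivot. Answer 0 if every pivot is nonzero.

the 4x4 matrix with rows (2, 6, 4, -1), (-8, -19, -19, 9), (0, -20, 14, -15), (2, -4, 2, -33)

first zero-pivot column = 0

Naive forward elimination:
R2 <- R2 - (-4)*R1:  [  0   5  -3   5 ]
R4 <- R4 - (1)*R1:  [   0  -10   -2  -32 ]
R3 <- R3 - (-4)*R2:  [ 0  0  2  5 ]
R4 <- R4 - (-2)*R2:  [   0    0   -8  -22 ]
R4 <- R4 - (-4)*R3:  [  0   0   0  -2 ]
All pivots nonzero; naive elimination completes without hitting a zero pivot.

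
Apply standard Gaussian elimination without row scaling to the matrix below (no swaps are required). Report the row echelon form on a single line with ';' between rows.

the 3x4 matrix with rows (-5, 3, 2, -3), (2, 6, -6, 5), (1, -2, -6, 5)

Forward elimination:
R2 <- R2 - (-2/5)*R1:  [     0   36/5  -26/5   19/5 ]
R3 <- R3 - (-1/5)*R1:  [     0   -7/5  -28/5   22/5 ]
R3 <- R3 - (-7/36)*R2:  [       0        0  -119/18   185/36 ]
Row echelon form:
[ -5     3        2      -3 ]
[  0  36/5    -26/5    19/5 ]
[  0     0  -119/18  185/36 ]

REF = [-5 3 2 -3; 0 36/5 -26/5 19/5; 0 0 -119/18 185/36]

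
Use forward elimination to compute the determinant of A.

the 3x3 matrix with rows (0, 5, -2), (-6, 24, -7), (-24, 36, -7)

det(A) = -90

Forward elimination:
R1 <-> R2   (pivot in column 1 was zero)
[  -6  24  -7 ]
[   0   5  -2 ]
[ -24  36  -7 ]
R3 <- R3 - (4)*R1:  [   0  -60   21 ]
R3 <- R3 - (-12)*R2:  [  0   0  -3 ]
Upper-triangular form:
[ -6  24  -7 ]
[  0   5  -2 ]
[  0   0  -3 ]
det(A) = (-1)^1 * (-6) * (5) * (-3) = -90  (1 row swap -> sign -1)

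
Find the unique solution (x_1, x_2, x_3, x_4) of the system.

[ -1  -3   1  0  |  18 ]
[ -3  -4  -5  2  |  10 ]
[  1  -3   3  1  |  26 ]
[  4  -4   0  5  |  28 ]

(-2, -4, 4, 4)

Forward elimination on [A|b]:
R2 <- R2 - (3)*R1:  [   0    5   -8    2  -44 ]
R3 <- R3 - (-1)*R1:  [  0  -6   4   1  44 ]
R4 <- R4 - (-4)*R1:  [   0  -16    4    5  100 ]
R3 <- R3 - (-6/5)*R2:  [     0      0  -28/5   17/5  -44/5 ]
R4 <- R4 - (-16/5)*R2:  [      0       0  -108/5    57/5  -204/5 ]
R4 <- R4 - (27/7)*R3:  [     0      0      0  -12/7  -48/7 ]
Row echelon form:
[ -1  -3      1      0  |     18 ]
[  0   5     -8      2  |    -44 ]
[  0   0  -28/5   17/5  |  -44/5 ]
[  0   0      0  -12/7  |  -48/7 ]
Back-substitution:
x_4 = (-48/7) / (-12/7) = 4
x_3 = (-44/5 - (17/5)*(4)) / (-28/5) = 4
x_2 = (-44 - (-8)*(4) - (2)*(4)) / 5 = -4
x_1 = (18 - (-3)*(-4) - (1)*(4)) / -1 = -2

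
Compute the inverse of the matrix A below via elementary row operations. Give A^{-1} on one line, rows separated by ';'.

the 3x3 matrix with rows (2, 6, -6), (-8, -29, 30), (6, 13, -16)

Gauss-Jordan on [A | I]:
R1 <- (1/2)*R1:  [   1    3   -3  |  1/2    0    0 ]
R2 <- R2 - (-8)*R1:  [  0  -5   6  |   4   1   0 ]
R3 <- R3 - (6)*R1:  [  0  -5   2  |  -3   0   1 ]
R2 <- (1/-5)*R2:  [    0     1  -6/5  |  -4/5  -1/5     0 ]
R1 <- R1 - (3)*R2:  [     1      0    3/5  |  29/10    3/5      0 ]
R3 <- R3 - (-5)*R2:  [  0   0  -4  |  -7  -1   1 ]
R3 <- (1/-4)*R3:  [    0     0     1  |   7/4   1/4  -1/4 ]
R1 <- R1 - (3/5)*R3:  [     1      0      0  |  37/20   9/20   3/20 ]
R2 <- R2 - (-6/5)*R3:  [     0      1      0  |  13/10   1/10  -3/10 ]
Right block of [I | A^{-1}] is the inverse:
[ 37/20  9/20   3/20 ]
[ 13/10  1/10  -3/10 ]
[   7/4   1/4   -1/4 ]

inverse = [37/20 9/20 3/20; 13/10 1/10 -3/10; 7/4 1/4 -1/4]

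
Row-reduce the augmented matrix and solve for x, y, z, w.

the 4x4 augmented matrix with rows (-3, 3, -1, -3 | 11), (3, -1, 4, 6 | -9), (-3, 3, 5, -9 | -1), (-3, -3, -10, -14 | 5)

Forward elimination on [A|b]:
R2 <- R2 - (-1)*R1:  [ 0  2  3  3  2 ]
R3 <- R3 - (1)*R1:  [   0    0    6   -6  -12 ]
R4 <- R4 - (1)*R1:  [   0   -6   -9  -11   -6 ]
R4 <- R4 - (-3)*R2:  [  0   0   0  -2   0 ]
Row echelon form:
[ -3  3  -1  -3  |   11 ]
[  0  2   3   3  |    2 ]
[  0  0   6  -6  |  -12 ]
[  0  0   0  -2  |    0 ]
Back-substitution:
w = (0) / -2 = 0
z = (-12 - (-6)*(0)) / 6 = -2
y = (2 - (3)*(-2) - (3)*(0)) / 2 = 4
x = (11 - (3)*(4) - (-1)*(-2) - (-3)*(0)) / -3 = 1

(1, 4, -2, 0)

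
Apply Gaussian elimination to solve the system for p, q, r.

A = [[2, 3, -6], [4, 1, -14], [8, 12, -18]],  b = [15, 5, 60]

Forward elimination on [A|b]:
R2 <- R2 - (2)*R1:  [   0   -5   -2  -25 ]
R3 <- R3 - (4)*R1:  [ 0  0  6  0 ]
Row echelon form:
[ 2   3  -6  |   15 ]
[ 0  -5  -2  |  -25 ]
[ 0   0   6  |    0 ]
Back-substitution:
r = (0) / 6 = 0
q = (-25 - (-2)*(0)) / -5 = 5
p = (15 - (3)*(5) - (-6)*(0)) / 2 = 0

(0, 5, 0)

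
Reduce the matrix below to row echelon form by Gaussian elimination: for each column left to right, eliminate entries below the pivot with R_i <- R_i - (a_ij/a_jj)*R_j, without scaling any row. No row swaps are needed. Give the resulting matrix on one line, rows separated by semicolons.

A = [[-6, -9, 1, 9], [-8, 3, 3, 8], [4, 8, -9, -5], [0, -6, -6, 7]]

Forward elimination:
R2 <- R2 - (4/3)*R1:  [   0   15  5/3   -4 ]
R3 <- R3 - (-2/3)*R1:  [     0      2  -25/3      1 ]
R3 <- R3 - (2/15)*R2:  [     0      0  -77/9  23/15 ]
R4 <- R4 - (-2/5)*R2:  [     0      0  -16/3   27/5 ]
R4 <- R4 - (48/77)*R3:  [        0         0         0  1711/385 ]
Row echelon form:
[ -6  -9      1         9 ]
[  0  15    5/3        -4 ]
[  0   0  -77/9     23/15 ]
[  0   0      0  1711/385 ]

REF = [-6 -9 1 9; 0 15 5/3 -4; 0 0 -77/9 23/15; 0 0 0 1711/385]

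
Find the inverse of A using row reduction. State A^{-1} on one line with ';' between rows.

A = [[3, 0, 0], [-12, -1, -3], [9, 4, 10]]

inverse = [1/3 0 0; 31/2 5 3/2; -13/2 -2 -1/2]

Gauss-Jordan on [A | I]:
R1 <- (1/3)*R1:  [   1    0    0  |  1/3    0    0 ]
R2 <- R2 - (-12)*R1:  [  0  -1  -3  |   4   1   0 ]
R3 <- R3 - (9)*R1:  [  0   4  10  |  -3   0   1 ]
R2 <- (1/-1)*R2:  [  0   1   3  |  -4  -1   0 ]
R3 <- R3 - (4)*R2:  [  0   0  -2  |  13   4   1 ]
R3 <- (1/-2)*R3:  [     0      0      1  |  -13/2     -2   -1/2 ]
R2 <- R2 - (3)*R3:  [    0     1     0  |  31/2     5   3/2 ]
Right block of [I | A^{-1}] is the inverse:
[   1/3   0     0 ]
[  31/2   5   3/2 ]
[ -13/2  -2  -1/2 ]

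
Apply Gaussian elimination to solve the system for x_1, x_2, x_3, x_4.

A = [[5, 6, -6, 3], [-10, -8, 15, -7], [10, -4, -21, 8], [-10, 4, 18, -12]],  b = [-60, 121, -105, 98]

Forward elimination on [A|b]:
R2 <- R2 - (-2)*R1:  [  0   4   3  -1   1 ]
R3 <- R3 - (2)*R1:  [   0  -16   -9    2   15 ]
R4 <- R4 - (-2)*R1:  [   0   16    6   -6  -22 ]
R3 <- R3 - (-4)*R2:  [  0   0   3  -2  19 ]
R4 <- R4 - (4)*R2:  [   0    0   -6   -2  -26 ]
R4 <- R4 - (-2)*R3:  [  0   0   0  -6  12 ]
Row echelon form:
[ 5  6  -6   3  |  -60 ]
[ 0  4   3  -1  |    1 ]
[ 0  0   3  -2  |   19 ]
[ 0  0   0  -6  |   12 ]
Back-substitution:
x_4 = (12) / -6 = -2
x_3 = (19 - (-2)*(-2)) / 3 = 5
x_2 = (1 - (3)*(5) - (-1)*(-2)) / 4 = -4
x_1 = (-60 - (6)*(-4) - (-6)*(5) - (3)*(-2)) / 5 = 0

(0, -4, 5, -2)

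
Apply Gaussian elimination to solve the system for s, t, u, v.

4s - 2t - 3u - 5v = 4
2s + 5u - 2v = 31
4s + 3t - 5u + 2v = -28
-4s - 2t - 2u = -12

Forward elimination on [A|b]:
R2 <- R2 - (1/2)*R1:  [    0     1  13/2   1/2    29 ]
R3 <- R3 - (1)*R1:  [   0    5   -2    7  -32 ]
R4 <- R4 - (-1)*R1:  [  0  -4  -5  -5  -8 ]
R3 <- R3 - (5)*R2:  [     0      0  -69/2    9/2   -177 ]
R4 <- R4 - (-4)*R2:  [   0    0   21   -3  108 ]
R4 <- R4 - (-14/23)*R3:  [     0      0      0  -6/23   6/23 ]
Row echelon form:
[ 4  -2     -3     -5  |     4 ]
[ 0   1   13/2    1/2  |    29 ]
[ 0   0  -69/2    9/2  |  -177 ]
[ 0   0      0  -6/23  |  6/23 ]
Back-substitution:
v = (6/23) / (-6/23) = -1
u = (-177 - (9/2)*(-1)) / (-69/2) = 5
t = (29 - (13/2)*(5) - (1/2)*(-1)) / 1 = -3
s = (4 - (-2)*(-3) - (-3)*(5) - (-5)*(-1)) / 4 = 2

(2, -3, 5, -1)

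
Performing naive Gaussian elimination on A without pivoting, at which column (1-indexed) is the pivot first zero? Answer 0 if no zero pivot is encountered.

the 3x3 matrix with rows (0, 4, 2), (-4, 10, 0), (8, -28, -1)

first zero-pivot column = 1

Naive forward elimination:
Pivot entry (1,1) is zero but row 2 has -4 in column 1 -> naive elimination stops; a row interchange (e.g. R1 <-> R2) would be required here.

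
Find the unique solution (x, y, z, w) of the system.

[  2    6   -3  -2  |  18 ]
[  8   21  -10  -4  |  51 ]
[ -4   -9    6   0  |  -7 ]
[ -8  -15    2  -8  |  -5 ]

(1, 3, 4, -5)

Forward elimination on [A|b]:
R2 <- R2 - (4)*R1:  [   0   -3    2    4  -21 ]
R3 <- R3 - (-2)*R1:  [  0   3   0  -4  29 ]
R4 <- R4 - (-4)*R1:  [   0    9  -10  -16   67 ]
R3 <- R3 - (-1)*R2:  [ 0  0  2  0  8 ]
R4 <- R4 - (-3)*R2:  [  0   0  -4  -4   4 ]
R4 <- R4 - (-2)*R3:  [  0   0   0  -4  20 ]
Row echelon form:
[ 2   6  -3  -2  |   18 ]
[ 0  -3   2   4  |  -21 ]
[ 0   0   2   0  |    8 ]
[ 0   0   0  -4  |   20 ]
Back-substitution:
w = (20) / -4 = -5
z = (8) / 2 = 4
y = (-21 - (2)*(4) - (4)*(-5)) / -3 = 3
x = (18 - (6)*(3) - (-3)*(4) - (-2)*(-5)) / 2 = 1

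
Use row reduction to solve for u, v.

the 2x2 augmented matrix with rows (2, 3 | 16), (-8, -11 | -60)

Forward elimination on [A|b]:
R2 <- R2 - (-4)*R1:  [ 0  1  4 ]
Row echelon form:
[ 2  3  |  16 ]
[ 0  1  |   4 ]
Back-substitution:
v = (4) / 1 = 4
u = (16 - (3)*(4)) / 2 = 2

(2, 4)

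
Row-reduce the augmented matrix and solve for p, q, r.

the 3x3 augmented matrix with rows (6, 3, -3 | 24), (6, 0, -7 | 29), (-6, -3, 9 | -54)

(-1, 5, -5)

Forward elimination on [A|b]:
R2 <- R2 - (1)*R1:  [  0  -3  -4   5 ]
R3 <- R3 - (-1)*R1:  [   0    0    6  -30 ]
Row echelon form:
[ 6   3  -3  |   24 ]
[ 0  -3  -4  |    5 ]
[ 0   0   6  |  -30 ]
Back-substitution:
r = (-30) / 6 = -5
q = (5 - (-4)*(-5)) / -3 = 5
p = (24 - (3)*(5) - (-3)*(-5)) / 6 = -1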